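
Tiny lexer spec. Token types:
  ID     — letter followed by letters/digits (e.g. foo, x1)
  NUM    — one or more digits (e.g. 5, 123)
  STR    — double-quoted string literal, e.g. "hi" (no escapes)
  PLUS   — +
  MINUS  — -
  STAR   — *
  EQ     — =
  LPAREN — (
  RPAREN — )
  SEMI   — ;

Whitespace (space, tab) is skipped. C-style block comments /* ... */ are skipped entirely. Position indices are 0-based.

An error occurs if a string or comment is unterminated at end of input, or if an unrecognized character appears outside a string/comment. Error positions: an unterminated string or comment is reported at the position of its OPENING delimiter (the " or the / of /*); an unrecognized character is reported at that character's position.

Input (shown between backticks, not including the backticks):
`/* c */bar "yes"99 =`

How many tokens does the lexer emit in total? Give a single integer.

pos=0: enter COMMENT mode (saw '/*')
exit COMMENT mode (now at pos=7)
pos=7: emit ID 'bar' (now at pos=10)
pos=11: enter STRING mode
pos=11: emit STR "yes" (now at pos=16)
pos=16: emit NUM '99' (now at pos=18)
pos=19: emit EQ '='
DONE. 4 tokens: [ID, STR, NUM, EQ]

Answer: 4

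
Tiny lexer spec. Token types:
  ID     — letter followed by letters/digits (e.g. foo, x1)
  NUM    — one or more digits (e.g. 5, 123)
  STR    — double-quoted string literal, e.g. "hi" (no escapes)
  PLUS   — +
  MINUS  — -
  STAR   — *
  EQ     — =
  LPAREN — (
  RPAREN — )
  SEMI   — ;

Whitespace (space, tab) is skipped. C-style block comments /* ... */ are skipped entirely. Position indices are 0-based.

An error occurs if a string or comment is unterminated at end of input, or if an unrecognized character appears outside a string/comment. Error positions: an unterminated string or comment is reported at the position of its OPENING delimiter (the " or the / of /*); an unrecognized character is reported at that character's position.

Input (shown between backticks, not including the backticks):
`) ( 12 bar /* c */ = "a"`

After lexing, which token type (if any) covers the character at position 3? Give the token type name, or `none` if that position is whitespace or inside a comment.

Answer: none

Derivation:
pos=0: emit RPAREN ')'
pos=2: emit LPAREN '('
pos=4: emit NUM '12' (now at pos=6)
pos=7: emit ID 'bar' (now at pos=10)
pos=11: enter COMMENT mode (saw '/*')
exit COMMENT mode (now at pos=18)
pos=19: emit EQ '='
pos=21: enter STRING mode
pos=21: emit STR "a" (now at pos=24)
DONE. 6 tokens: [RPAREN, LPAREN, NUM, ID, EQ, STR]
Position 3: char is ' ' -> none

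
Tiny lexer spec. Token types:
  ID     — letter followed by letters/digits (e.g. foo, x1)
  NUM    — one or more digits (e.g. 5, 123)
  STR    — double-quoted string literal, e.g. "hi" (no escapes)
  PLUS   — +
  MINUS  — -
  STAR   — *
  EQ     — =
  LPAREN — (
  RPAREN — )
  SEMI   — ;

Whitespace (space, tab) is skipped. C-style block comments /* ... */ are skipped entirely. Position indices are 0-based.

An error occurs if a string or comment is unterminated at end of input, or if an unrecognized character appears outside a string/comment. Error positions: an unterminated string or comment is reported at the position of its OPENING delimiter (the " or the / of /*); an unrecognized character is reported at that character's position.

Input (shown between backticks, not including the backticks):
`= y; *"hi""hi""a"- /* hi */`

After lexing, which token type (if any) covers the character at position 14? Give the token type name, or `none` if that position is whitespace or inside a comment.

Answer: STR

Derivation:
pos=0: emit EQ '='
pos=2: emit ID 'y' (now at pos=3)
pos=3: emit SEMI ';'
pos=5: emit STAR '*'
pos=6: enter STRING mode
pos=6: emit STR "hi" (now at pos=10)
pos=10: enter STRING mode
pos=10: emit STR "hi" (now at pos=14)
pos=14: enter STRING mode
pos=14: emit STR "a" (now at pos=17)
pos=17: emit MINUS '-'
pos=19: enter COMMENT mode (saw '/*')
exit COMMENT mode (now at pos=27)
DONE. 8 tokens: [EQ, ID, SEMI, STAR, STR, STR, STR, MINUS]
Position 14: char is '"' -> STR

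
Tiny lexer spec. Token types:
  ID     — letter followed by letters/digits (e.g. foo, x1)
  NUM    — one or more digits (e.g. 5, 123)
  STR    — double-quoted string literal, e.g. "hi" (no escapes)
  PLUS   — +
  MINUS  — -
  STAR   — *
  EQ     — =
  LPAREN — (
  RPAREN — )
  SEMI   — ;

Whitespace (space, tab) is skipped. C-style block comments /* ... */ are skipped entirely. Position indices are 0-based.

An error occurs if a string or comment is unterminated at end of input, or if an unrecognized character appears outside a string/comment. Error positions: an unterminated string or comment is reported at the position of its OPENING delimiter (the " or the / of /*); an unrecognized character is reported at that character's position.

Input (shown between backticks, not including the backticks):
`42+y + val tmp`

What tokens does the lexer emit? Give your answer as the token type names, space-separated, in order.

Answer: NUM PLUS ID PLUS ID ID

Derivation:
pos=0: emit NUM '42' (now at pos=2)
pos=2: emit PLUS '+'
pos=3: emit ID 'y' (now at pos=4)
pos=5: emit PLUS '+'
pos=7: emit ID 'val' (now at pos=10)
pos=11: emit ID 'tmp' (now at pos=14)
DONE. 6 tokens: [NUM, PLUS, ID, PLUS, ID, ID]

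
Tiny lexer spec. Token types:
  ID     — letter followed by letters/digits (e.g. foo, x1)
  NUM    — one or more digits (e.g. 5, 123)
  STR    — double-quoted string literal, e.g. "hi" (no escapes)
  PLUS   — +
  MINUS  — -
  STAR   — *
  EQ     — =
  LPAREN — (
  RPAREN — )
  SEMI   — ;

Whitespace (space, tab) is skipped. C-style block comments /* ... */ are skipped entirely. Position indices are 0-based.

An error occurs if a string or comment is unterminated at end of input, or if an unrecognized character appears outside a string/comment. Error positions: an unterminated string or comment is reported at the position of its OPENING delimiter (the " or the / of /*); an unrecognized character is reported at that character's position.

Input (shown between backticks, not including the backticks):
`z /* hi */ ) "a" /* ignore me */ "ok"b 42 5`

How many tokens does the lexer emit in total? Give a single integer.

pos=0: emit ID 'z' (now at pos=1)
pos=2: enter COMMENT mode (saw '/*')
exit COMMENT mode (now at pos=10)
pos=11: emit RPAREN ')'
pos=13: enter STRING mode
pos=13: emit STR "a" (now at pos=16)
pos=17: enter COMMENT mode (saw '/*')
exit COMMENT mode (now at pos=32)
pos=33: enter STRING mode
pos=33: emit STR "ok" (now at pos=37)
pos=37: emit ID 'b' (now at pos=38)
pos=39: emit NUM '42' (now at pos=41)
pos=42: emit NUM '5' (now at pos=43)
DONE. 7 tokens: [ID, RPAREN, STR, STR, ID, NUM, NUM]

Answer: 7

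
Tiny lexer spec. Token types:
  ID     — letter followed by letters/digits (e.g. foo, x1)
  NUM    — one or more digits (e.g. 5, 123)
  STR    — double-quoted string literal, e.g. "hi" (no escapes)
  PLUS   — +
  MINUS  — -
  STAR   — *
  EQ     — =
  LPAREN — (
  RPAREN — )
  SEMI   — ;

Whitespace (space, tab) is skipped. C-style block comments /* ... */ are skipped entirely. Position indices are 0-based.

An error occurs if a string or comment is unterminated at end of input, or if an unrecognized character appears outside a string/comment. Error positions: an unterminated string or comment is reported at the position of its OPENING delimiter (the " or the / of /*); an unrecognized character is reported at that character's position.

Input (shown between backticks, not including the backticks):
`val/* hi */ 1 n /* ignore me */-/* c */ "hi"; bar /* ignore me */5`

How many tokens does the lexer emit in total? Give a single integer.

pos=0: emit ID 'val' (now at pos=3)
pos=3: enter COMMENT mode (saw '/*')
exit COMMENT mode (now at pos=11)
pos=12: emit NUM '1' (now at pos=13)
pos=14: emit ID 'n' (now at pos=15)
pos=16: enter COMMENT mode (saw '/*')
exit COMMENT mode (now at pos=31)
pos=31: emit MINUS '-'
pos=32: enter COMMENT mode (saw '/*')
exit COMMENT mode (now at pos=39)
pos=40: enter STRING mode
pos=40: emit STR "hi" (now at pos=44)
pos=44: emit SEMI ';'
pos=46: emit ID 'bar' (now at pos=49)
pos=50: enter COMMENT mode (saw '/*')
exit COMMENT mode (now at pos=65)
pos=65: emit NUM '5' (now at pos=66)
DONE. 8 tokens: [ID, NUM, ID, MINUS, STR, SEMI, ID, NUM]

Answer: 8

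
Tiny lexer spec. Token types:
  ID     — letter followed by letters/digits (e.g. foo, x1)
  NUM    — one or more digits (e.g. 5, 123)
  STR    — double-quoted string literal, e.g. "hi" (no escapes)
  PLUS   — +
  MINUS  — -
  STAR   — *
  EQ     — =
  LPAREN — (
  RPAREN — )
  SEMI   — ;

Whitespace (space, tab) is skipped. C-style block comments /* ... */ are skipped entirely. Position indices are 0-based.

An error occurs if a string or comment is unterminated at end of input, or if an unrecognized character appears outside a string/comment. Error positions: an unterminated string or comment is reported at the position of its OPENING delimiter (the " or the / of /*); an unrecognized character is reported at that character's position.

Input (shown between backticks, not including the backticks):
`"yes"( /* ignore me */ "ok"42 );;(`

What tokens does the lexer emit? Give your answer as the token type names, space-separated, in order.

Answer: STR LPAREN STR NUM RPAREN SEMI SEMI LPAREN

Derivation:
pos=0: enter STRING mode
pos=0: emit STR "yes" (now at pos=5)
pos=5: emit LPAREN '('
pos=7: enter COMMENT mode (saw '/*')
exit COMMENT mode (now at pos=22)
pos=23: enter STRING mode
pos=23: emit STR "ok" (now at pos=27)
pos=27: emit NUM '42' (now at pos=29)
pos=30: emit RPAREN ')'
pos=31: emit SEMI ';'
pos=32: emit SEMI ';'
pos=33: emit LPAREN '('
DONE. 8 tokens: [STR, LPAREN, STR, NUM, RPAREN, SEMI, SEMI, LPAREN]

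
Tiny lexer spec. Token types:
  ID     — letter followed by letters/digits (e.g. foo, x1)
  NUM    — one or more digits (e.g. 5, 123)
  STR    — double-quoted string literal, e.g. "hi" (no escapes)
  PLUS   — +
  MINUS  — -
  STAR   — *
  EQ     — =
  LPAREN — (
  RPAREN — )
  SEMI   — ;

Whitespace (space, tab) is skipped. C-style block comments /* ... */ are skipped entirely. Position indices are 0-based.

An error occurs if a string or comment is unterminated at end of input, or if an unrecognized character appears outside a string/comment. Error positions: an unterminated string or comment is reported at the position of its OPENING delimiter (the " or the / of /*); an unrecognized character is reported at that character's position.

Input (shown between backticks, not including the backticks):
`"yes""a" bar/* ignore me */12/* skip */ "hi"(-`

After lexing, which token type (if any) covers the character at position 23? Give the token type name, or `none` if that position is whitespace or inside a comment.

Answer: none

Derivation:
pos=0: enter STRING mode
pos=0: emit STR "yes" (now at pos=5)
pos=5: enter STRING mode
pos=5: emit STR "a" (now at pos=8)
pos=9: emit ID 'bar' (now at pos=12)
pos=12: enter COMMENT mode (saw '/*')
exit COMMENT mode (now at pos=27)
pos=27: emit NUM '12' (now at pos=29)
pos=29: enter COMMENT mode (saw '/*')
exit COMMENT mode (now at pos=39)
pos=40: enter STRING mode
pos=40: emit STR "hi" (now at pos=44)
pos=44: emit LPAREN '('
pos=45: emit MINUS '-'
DONE. 7 tokens: [STR, STR, ID, NUM, STR, LPAREN, MINUS]
Position 23: char is 'e' -> none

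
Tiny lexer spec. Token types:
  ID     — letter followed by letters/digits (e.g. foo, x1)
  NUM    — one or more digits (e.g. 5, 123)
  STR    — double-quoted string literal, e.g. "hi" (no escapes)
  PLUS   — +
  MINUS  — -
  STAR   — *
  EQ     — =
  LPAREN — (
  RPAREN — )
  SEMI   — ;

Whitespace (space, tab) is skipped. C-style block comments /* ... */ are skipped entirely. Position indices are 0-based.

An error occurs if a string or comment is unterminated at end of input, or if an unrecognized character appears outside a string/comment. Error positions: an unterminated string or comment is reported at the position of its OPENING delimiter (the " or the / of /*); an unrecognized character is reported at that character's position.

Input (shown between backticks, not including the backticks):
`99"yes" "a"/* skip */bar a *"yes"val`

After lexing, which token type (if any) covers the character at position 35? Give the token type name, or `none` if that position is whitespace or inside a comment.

pos=0: emit NUM '99' (now at pos=2)
pos=2: enter STRING mode
pos=2: emit STR "yes" (now at pos=7)
pos=8: enter STRING mode
pos=8: emit STR "a" (now at pos=11)
pos=11: enter COMMENT mode (saw '/*')
exit COMMENT mode (now at pos=21)
pos=21: emit ID 'bar' (now at pos=24)
pos=25: emit ID 'a' (now at pos=26)
pos=27: emit STAR '*'
pos=28: enter STRING mode
pos=28: emit STR "yes" (now at pos=33)
pos=33: emit ID 'val' (now at pos=36)
DONE. 8 tokens: [NUM, STR, STR, ID, ID, STAR, STR, ID]
Position 35: char is 'l' -> ID

Answer: ID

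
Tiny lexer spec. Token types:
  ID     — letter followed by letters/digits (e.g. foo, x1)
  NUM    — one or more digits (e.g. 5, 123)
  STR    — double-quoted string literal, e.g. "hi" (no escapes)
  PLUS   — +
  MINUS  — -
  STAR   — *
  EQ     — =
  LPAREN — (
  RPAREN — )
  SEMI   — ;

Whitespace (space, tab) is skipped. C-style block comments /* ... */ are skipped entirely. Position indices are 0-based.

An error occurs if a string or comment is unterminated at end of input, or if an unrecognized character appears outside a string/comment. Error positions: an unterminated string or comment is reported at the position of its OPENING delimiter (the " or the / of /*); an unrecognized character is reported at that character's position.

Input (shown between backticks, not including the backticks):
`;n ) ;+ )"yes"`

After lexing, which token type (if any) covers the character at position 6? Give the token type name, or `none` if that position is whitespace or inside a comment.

Answer: PLUS

Derivation:
pos=0: emit SEMI ';'
pos=1: emit ID 'n' (now at pos=2)
pos=3: emit RPAREN ')'
pos=5: emit SEMI ';'
pos=6: emit PLUS '+'
pos=8: emit RPAREN ')'
pos=9: enter STRING mode
pos=9: emit STR "yes" (now at pos=14)
DONE. 7 tokens: [SEMI, ID, RPAREN, SEMI, PLUS, RPAREN, STR]
Position 6: char is '+' -> PLUS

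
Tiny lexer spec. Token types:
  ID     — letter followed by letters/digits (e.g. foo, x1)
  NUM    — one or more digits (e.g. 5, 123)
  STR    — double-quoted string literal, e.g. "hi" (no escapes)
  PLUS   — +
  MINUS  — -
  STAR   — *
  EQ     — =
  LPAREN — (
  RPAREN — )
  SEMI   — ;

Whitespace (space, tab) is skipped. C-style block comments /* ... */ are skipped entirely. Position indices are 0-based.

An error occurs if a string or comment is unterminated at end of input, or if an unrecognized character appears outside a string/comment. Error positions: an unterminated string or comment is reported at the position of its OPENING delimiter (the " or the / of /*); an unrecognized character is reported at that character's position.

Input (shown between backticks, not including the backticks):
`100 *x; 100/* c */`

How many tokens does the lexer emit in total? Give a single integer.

Answer: 5

Derivation:
pos=0: emit NUM '100' (now at pos=3)
pos=4: emit STAR '*'
pos=5: emit ID 'x' (now at pos=6)
pos=6: emit SEMI ';'
pos=8: emit NUM '100' (now at pos=11)
pos=11: enter COMMENT mode (saw '/*')
exit COMMENT mode (now at pos=18)
DONE. 5 tokens: [NUM, STAR, ID, SEMI, NUM]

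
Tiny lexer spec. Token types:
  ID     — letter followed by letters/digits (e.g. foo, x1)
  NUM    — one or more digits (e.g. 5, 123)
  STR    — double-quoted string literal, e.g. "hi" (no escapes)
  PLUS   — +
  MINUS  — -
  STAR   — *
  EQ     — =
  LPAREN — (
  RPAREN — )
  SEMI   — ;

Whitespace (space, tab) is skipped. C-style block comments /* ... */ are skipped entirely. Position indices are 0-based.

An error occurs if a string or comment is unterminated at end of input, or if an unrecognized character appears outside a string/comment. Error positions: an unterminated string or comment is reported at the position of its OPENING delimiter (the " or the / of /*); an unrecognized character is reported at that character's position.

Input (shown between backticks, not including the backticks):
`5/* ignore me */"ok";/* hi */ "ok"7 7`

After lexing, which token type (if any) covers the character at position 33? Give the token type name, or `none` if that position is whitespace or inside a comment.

pos=0: emit NUM '5' (now at pos=1)
pos=1: enter COMMENT mode (saw '/*')
exit COMMENT mode (now at pos=16)
pos=16: enter STRING mode
pos=16: emit STR "ok" (now at pos=20)
pos=20: emit SEMI ';'
pos=21: enter COMMENT mode (saw '/*')
exit COMMENT mode (now at pos=29)
pos=30: enter STRING mode
pos=30: emit STR "ok" (now at pos=34)
pos=34: emit NUM '7' (now at pos=35)
pos=36: emit NUM '7' (now at pos=37)
DONE. 6 tokens: [NUM, STR, SEMI, STR, NUM, NUM]
Position 33: char is '"' -> STR

Answer: STR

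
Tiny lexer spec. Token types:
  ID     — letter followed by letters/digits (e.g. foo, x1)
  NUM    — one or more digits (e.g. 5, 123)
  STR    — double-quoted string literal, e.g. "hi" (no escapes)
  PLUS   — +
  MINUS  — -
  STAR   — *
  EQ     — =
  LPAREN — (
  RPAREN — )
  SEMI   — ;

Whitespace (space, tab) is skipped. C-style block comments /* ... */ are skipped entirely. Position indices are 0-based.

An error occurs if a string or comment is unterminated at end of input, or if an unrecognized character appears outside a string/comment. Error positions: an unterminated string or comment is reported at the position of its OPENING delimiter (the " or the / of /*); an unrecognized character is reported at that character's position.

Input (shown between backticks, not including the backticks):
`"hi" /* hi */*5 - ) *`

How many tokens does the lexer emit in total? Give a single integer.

pos=0: enter STRING mode
pos=0: emit STR "hi" (now at pos=4)
pos=5: enter COMMENT mode (saw '/*')
exit COMMENT mode (now at pos=13)
pos=13: emit STAR '*'
pos=14: emit NUM '5' (now at pos=15)
pos=16: emit MINUS '-'
pos=18: emit RPAREN ')'
pos=20: emit STAR '*'
DONE. 6 tokens: [STR, STAR, NUM, MINUS, RPAREN, STAR]

Answer: 6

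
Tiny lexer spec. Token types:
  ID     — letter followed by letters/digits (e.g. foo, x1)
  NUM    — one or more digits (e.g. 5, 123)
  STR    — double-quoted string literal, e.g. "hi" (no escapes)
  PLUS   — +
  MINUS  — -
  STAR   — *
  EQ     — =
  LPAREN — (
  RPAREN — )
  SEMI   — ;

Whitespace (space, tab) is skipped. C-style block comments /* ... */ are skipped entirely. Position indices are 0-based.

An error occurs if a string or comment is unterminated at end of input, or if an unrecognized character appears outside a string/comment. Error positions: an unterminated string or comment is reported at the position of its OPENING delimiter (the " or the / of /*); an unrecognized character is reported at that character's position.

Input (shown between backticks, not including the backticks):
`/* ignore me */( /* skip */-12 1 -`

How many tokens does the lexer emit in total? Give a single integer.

pos=0: enter COMMENT mode (saw '/*')
exit COMMENT mode (now at pos=15)
pos=15: emit LPAREN '('
pos=17: enter COMMENT mode (saw '/*')
exit COMMENT mode (now at pos=27)
pos=27: emit MINUS '-'
pos=28: emit NUM '12' (now at pos=30)
pos=31: emit NUM '1' (now at pos=32)
pos=33: emit MINUS '-'
DONE. 5 tokens: [LPAREN, MINUS, NUM, NUM, MINUS]

Answer: 5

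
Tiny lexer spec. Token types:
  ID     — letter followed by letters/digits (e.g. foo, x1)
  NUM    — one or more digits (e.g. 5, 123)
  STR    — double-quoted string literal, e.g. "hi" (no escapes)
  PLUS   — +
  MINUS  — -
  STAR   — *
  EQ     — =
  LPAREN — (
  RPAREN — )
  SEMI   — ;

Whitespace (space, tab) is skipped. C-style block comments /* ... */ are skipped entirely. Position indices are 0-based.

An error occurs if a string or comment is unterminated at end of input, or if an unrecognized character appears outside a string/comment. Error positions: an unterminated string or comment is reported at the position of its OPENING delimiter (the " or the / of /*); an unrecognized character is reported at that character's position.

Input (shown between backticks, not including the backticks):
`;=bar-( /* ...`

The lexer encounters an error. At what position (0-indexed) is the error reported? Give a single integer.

Answer: 8

Derivation:
pos=0: emit SEMI ';'
pos=1: emit EQ '='
pos=2: emit ID 'bar' (now at pos=5)
pos=5: emit MINUS '-'
pos=6: emit LPAREN '('
pos=8: enter COMMENT mode (saw '/*')
pos=8: ERROR — unterminated comment (reached EOF)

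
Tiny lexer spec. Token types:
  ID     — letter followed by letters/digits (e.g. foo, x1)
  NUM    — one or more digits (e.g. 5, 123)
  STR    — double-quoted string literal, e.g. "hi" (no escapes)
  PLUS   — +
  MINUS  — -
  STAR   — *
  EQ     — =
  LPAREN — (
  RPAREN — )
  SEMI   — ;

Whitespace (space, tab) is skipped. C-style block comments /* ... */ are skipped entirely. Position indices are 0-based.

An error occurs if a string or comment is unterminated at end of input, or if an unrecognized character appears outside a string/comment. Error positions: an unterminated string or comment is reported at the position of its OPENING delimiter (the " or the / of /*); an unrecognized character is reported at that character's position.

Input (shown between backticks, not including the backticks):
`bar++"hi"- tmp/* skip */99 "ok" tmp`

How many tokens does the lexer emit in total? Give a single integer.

Answer: 9

Derivation:
pos=0: emit ID 'bar' (now at pos=3)
pos=3: emit PLUS '+'
pos=4: emit PLUS '+'
pos=5: enter STRING mode
pos=5: emit STR "hi" (now at pos=9)
pos=9: emit MINUS '-'
pos=11: emit ID 'tmp' (now at pos=14)
pos=14: enter COMMENT mode (saw '/*')
exit COMMENT mode (now at pos=24)
pos=24: emit NUM '99' (now at pos=26)
pos=27: enter STRING mode
pos=27: emit STR "ok" (now at pos=31)
pos=32: emit ID 'tmp' (now at pos=35)
DONE. 9 tokens: [ID, PLUS, PLUS, STR, MINUS, ID, NUM, STR, ID]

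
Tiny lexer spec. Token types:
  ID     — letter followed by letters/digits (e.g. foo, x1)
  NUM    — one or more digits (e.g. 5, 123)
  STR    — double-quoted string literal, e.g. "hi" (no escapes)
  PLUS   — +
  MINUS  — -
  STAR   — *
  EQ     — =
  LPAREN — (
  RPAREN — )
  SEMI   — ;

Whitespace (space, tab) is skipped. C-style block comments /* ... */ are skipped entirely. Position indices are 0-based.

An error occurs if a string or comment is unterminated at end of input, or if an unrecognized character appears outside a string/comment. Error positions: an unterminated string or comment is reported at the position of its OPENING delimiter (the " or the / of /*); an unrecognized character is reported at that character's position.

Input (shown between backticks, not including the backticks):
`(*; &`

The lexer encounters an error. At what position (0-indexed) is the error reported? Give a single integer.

pos=0: emit LPAREN '('
pos=1: emit STAR '*'
pos=2: emit SEMI ';'
pos=4: ERROR — unrecognized char '&'

Answer: 4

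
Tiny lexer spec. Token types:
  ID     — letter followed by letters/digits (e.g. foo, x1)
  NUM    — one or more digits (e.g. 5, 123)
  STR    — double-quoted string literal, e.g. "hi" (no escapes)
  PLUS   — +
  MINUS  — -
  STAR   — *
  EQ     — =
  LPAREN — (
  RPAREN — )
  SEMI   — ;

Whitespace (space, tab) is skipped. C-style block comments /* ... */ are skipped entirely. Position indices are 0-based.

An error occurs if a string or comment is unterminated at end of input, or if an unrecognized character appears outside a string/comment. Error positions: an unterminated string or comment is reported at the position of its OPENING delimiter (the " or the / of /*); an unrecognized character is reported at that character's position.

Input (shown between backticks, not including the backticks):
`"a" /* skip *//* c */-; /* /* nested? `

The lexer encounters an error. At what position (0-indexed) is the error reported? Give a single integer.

Answer: 24

Derivation:
pos=0: enter STRING mode
pos=0: emit STR "a" (now at pos=3)
pos=4: enter COMMENT mode (saw '/*')
exit COMMENT mode (now at pos=14)
pos=14: enter COMMENT mode (saw '/*')
exit COMMENT mode (now at pos=21)
pos=21: emit MINUS '-'
pos=22: emit SEMI ';'
pos=24: enter COMMENT mode (saw '/*')
pos=24: ERROR — unterminated comment (reached EOF)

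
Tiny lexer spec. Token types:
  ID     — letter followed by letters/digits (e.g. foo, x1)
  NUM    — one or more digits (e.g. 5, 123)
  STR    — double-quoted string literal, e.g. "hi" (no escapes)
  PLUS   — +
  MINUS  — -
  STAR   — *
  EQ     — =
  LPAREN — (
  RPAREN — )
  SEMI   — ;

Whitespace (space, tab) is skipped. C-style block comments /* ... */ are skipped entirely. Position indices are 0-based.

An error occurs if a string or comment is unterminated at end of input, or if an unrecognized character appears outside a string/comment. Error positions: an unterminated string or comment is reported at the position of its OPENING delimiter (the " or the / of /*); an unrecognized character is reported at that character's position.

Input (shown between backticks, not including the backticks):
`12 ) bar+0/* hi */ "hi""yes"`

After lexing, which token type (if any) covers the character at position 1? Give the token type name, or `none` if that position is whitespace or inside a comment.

pos=0: emit NUM '12' (now at pos=2)
pos=3: emit RPAREN ')'
pos=5: emit ID 'bar' (now at pos=8)
pos=8: emit PLUS '+'
pos=9: emit NUM '0' (now at pos=10)
pos=10: enter COMMENT mode (saw '/*')
exit COMMENT mode (now at pos=18)
pos=19: enter STRING mode
pos=19: emit STR "hi" (now at pos=23)
pos=23: enter STRING mode
pos=23: emit STR "yes" (now at pos=28)
DONE. 7 tokens: [NUM, RPAREN, ID, PLUS, NUM, STR, STR]
Position 1: char is '2' -> NUM

Answer: NUM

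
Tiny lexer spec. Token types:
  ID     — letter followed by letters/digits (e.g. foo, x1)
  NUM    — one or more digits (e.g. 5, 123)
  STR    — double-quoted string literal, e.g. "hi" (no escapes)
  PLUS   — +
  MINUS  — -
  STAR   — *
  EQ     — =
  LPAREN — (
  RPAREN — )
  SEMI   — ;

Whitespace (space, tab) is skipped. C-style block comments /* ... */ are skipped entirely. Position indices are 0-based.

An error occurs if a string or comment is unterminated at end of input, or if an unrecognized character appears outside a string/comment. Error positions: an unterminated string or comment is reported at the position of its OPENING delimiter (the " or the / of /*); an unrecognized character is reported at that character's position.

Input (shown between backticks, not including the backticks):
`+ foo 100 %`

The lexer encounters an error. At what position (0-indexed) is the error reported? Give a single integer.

Answer: 10

Derivation:
pos=0: emit PLUS '+'
pos=2: emit ID 'foo' (now at pos=5)
pos=6: emit NUM '100' (now at pos=9)
pos=10: ERROR — unrecognized char '%'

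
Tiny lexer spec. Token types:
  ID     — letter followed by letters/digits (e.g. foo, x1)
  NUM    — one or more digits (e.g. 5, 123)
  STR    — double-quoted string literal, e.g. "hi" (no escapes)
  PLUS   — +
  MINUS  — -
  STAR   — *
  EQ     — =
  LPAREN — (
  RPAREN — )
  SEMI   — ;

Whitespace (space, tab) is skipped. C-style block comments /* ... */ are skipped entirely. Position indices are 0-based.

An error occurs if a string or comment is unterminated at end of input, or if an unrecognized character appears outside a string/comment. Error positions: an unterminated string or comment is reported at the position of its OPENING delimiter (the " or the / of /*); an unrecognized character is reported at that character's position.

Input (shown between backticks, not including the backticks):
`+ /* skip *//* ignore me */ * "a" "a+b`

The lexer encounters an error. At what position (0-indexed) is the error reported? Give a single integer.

Answer: 34

Derivation:
pos=0: emit PLUS '+'
pos=2: enter COMMENT mode (saw '/*')
exit COMMENT mode (now at pos=12)
pos=12: enter COMMENT mode (saw '/*')
exit COMMENT mode (now at pos=27)
pos=28: emit STAR '*'
pos=30: enter STRING mode
pos=30: emit STR "a" (now at pos=33)
pos=34: enter STRING mode
pos=34: ERROR — unterminated string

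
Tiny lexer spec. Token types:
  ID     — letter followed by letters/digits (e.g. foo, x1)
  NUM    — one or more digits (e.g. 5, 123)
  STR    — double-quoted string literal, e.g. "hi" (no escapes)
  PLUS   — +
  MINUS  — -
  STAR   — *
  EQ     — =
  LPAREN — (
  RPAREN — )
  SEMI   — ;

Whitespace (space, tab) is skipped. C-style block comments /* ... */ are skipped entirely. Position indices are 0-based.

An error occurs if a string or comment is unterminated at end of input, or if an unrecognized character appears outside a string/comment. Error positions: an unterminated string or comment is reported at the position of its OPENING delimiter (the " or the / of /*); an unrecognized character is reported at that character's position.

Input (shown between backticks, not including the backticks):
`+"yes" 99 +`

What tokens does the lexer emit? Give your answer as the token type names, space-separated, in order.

Answer: PLUS STR NUM PLUS

Derivation:
pos=0: emit PLUS '+'
pos=1: enter STRING mode
pos=1: emit STR "yes" (now at pos=6)
pos=7: emit NUM '99' (now at pos=9)
pos=10: emit PLUS '+'
DONE. 4 tokens: [PLUS, STR, NUM, PLUS]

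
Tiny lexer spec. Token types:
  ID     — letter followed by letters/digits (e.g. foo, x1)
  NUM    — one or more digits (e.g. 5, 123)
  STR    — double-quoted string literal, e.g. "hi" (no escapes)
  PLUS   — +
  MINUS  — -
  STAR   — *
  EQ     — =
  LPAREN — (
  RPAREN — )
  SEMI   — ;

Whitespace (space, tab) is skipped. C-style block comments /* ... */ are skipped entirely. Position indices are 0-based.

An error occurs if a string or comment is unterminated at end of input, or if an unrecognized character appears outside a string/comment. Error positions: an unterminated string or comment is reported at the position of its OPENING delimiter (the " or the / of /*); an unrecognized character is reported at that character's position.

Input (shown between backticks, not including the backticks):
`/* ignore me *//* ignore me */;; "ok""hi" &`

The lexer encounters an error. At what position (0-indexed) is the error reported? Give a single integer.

pos=0: enter COMMENT mode (saw '/*')
exit COMMENT mode (now at pos=15)
pos=15: enter COMMENT mode (saw '/*')
exit COMMENT mode (now at pos=30)
pos=30: emit SEMI ';'
pos=31: emit SEMI ';'
pos=33: enter STRING mode
pos=33: emit STR "ok" (now at pos=37)
pos=37: enter STRING mode
pos=37: emit STR "hi" (now at pos=41)
pos=42: ERROR — unrecognized char '&'

Answer: 42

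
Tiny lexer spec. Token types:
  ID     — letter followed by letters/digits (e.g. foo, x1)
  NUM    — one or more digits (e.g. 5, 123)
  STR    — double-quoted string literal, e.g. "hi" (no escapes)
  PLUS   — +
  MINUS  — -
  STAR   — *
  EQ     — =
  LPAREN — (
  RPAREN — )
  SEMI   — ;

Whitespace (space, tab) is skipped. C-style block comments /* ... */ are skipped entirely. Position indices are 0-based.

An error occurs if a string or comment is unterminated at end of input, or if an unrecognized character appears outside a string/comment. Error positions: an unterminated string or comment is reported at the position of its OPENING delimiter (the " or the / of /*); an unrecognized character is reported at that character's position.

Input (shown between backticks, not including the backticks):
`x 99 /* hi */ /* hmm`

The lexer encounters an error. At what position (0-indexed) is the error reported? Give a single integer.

Answer: 14

Derivation:
pos=0: emit ID 'x' (now at pos=1)
pos=2: emit NUM '99' (now at pos=4)
pos=5: enter COMMENT mode (saw '/*')
exit COMMENT mode (now at pos=13)
pos=14: enter COMMENT mode (saw '/*')
pos=14: ERROR — unterminated comment (reached EOF)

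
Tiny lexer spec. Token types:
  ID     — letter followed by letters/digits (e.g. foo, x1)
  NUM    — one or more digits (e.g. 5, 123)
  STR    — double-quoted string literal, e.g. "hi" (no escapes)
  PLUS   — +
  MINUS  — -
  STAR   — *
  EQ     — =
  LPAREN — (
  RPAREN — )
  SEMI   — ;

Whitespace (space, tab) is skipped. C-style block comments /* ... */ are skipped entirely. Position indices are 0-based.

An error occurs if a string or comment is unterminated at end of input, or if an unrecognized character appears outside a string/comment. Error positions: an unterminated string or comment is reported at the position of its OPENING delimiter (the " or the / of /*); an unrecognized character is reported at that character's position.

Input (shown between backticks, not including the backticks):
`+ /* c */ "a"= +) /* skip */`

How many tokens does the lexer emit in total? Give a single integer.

pos=0: emit PLUS '+'
pos=2: enter COMMENT mode (saw '/*')
exit COMMENT mode (now at pos=9)
pos=10: enter STRING mode
pos=10: emit STR "a" (now at pos=13)
pos=13: emit EQ '='
pos=15: emit PLUS '+'
pos=16: emit RPAREN ')'
pos=18: enter COMMENT mode (saw '/*')
exit COMMENT mode (now at pos=28)
DONE. 5 tokens: [PLUS, STR, EQ, PLUS, RPAREN]

Answer: 5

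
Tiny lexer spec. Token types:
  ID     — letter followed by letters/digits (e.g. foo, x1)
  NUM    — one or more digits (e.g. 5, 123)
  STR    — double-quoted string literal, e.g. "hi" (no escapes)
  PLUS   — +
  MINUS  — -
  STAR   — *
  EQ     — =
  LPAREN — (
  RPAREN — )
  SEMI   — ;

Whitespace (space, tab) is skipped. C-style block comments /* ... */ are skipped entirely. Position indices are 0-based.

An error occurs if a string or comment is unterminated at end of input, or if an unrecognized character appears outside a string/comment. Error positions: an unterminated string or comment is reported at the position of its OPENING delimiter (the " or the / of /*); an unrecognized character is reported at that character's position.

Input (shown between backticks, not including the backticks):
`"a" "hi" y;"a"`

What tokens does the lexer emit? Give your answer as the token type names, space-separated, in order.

pos=0: enter STRING mode
pos=0: emit STR "a" (now at pos=3)
pos=4: enter STRING mode
pos=4: emit STR "hi" (now at pos=8)
pos=9: emit ID 'y' (now at pos=10)
pos=10: emit SEMI ';'
pos=11: enter STRING mode
pos=11: emit STR "a" (now at pos=14)
DONE. 5 tokens: [STR, STR, ID, SEMI, STR]

Answer: STR STR ID SEMI STR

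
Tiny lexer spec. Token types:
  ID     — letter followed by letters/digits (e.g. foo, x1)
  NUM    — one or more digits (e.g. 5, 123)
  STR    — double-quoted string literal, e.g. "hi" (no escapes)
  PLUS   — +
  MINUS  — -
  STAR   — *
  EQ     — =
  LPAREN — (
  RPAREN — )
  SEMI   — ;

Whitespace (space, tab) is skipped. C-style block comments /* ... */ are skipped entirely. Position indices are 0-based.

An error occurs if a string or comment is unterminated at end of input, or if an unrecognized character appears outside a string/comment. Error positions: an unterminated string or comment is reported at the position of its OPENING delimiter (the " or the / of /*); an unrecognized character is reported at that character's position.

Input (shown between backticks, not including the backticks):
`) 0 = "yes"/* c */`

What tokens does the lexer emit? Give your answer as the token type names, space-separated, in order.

Answer: RPAREN NUM EQ STR

Derivation:
pos=0: emit RPAREN ')'
pos=2: emit NUM '0' (now at pos=3)
pos=4: emit EQ '='
pos=6: enter STRING mode
pos=6: emit STR "yes" (now at pos=11)
pos=11: enter COMMENT mode (saw '/*')
exit COMMENT mode (now at pos=18)
DONE. 4 tokens: [RPAREN, NUM, EQ, STR]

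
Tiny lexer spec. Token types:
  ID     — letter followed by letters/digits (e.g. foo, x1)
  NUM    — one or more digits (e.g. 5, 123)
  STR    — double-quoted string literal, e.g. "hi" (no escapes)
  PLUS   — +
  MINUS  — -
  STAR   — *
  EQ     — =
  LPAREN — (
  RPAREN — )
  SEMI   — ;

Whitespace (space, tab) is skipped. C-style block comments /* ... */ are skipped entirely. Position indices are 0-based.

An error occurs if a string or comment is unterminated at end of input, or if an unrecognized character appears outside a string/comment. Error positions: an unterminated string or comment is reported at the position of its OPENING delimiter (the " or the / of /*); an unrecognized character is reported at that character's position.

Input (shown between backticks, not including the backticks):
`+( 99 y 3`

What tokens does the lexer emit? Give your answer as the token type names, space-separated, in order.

Answer: PLUS LPAREN NUM ID NUM

Derivation:
pos=0: emit PLUS '+'
pos=1: emit LPAREN '('
pos=3: emit NUM '99' (now at pos=5)
pos=6: emit ID 'y' (now at pos=7)
pos=8: emit NUM '3' (now at pos=9)
DONE. 5 tokens: [PLUS, LPAREN, NUM, ID, NUM]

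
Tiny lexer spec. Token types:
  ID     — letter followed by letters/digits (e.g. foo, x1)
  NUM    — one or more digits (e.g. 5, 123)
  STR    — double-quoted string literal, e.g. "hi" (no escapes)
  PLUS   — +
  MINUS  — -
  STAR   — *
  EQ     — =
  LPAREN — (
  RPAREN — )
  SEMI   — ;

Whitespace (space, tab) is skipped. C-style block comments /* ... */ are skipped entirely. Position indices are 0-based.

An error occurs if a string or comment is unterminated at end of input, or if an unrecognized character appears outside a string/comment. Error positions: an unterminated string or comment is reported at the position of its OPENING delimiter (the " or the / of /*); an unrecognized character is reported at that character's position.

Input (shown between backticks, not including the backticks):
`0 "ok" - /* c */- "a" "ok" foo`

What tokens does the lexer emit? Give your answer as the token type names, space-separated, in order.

Answer: NUM STR MINUS MINUS STR STR ID

Derivation:
pos=0: emit NUM '0' (now at pos=1)
pos=2: enter STRING mode
pos=2: emit STR "ok" (now at pos=6)
pos=7: emit MINUS '-'
pos=9: enter COMMENT mode (saw '/*')
exit COMMENT mode (now at pos=16)
pos=16: emit MINUS '-'
pos=18: enter STRING mode
pos=18: emit STR "a" (now at pos=21)
pos=22: enter STRING mode
pos=22: emit STR "ok" (now at pos=26)
pos=27: emit ID 'foo' (now at pos=30)
DONE. 7 tokens: [NUM, STR, MINUS, MINUS, STR, STR, ID]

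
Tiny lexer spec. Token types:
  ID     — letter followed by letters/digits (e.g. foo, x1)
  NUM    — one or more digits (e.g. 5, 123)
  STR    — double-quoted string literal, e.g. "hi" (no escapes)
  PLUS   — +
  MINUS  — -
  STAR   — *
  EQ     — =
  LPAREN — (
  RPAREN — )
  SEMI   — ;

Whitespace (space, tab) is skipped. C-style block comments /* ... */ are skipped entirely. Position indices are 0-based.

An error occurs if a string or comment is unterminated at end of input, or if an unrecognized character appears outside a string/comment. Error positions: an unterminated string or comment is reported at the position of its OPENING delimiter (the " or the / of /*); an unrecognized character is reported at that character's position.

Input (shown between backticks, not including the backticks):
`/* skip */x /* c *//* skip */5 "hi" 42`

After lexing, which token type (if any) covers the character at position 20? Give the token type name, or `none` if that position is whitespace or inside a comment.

pos=0: enter COMMENT mode (saw '/*')
exit COMMENT mode (now at pos=10)
pos=10: emit ID 'x' (now at pos=11)
pos=12: enter COMMENT mode (saw '/*')
exit COMMENT mode (now at pos=19)
pos=19: enter COMMENT mode (saw '/*')
exit COMMENT mode (now at pos=29)
pos=29: emit NUM '5' (now at pos=30)
pos=31: enter STRING mode
pos=31: emit STR "hi" (now at pos=35)
pos=36: emit NUM '42' (now at pos=38)
DONE. 4 tokens: [ID, NUM, STR, NUM]
Position 20: char is '*' -> none

Answer: none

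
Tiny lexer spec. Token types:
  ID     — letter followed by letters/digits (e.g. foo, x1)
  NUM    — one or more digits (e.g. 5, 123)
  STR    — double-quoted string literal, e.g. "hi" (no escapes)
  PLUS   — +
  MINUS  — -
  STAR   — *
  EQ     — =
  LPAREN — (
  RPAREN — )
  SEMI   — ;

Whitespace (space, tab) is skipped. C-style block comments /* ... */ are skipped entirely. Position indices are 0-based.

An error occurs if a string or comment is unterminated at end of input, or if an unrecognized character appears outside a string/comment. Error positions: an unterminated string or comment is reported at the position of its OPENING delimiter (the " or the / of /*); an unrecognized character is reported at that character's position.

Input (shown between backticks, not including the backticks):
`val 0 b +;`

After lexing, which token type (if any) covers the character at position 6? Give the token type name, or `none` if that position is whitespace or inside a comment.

Answer: ID

Derivation:
pos=0: emit ID 'val' (now at pos=3)
pos=4: emit NUM '0' (now at pos=5)
pos=6: emit ID 'b' (now at pos=7)
pos=8: emit PLUS '+'
pos=9: emit SEMI ';'
DONE. 5 tokens: [ID, NUM, ID, PLUS, SEMI]
Position 6: char is 'b' -> ID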